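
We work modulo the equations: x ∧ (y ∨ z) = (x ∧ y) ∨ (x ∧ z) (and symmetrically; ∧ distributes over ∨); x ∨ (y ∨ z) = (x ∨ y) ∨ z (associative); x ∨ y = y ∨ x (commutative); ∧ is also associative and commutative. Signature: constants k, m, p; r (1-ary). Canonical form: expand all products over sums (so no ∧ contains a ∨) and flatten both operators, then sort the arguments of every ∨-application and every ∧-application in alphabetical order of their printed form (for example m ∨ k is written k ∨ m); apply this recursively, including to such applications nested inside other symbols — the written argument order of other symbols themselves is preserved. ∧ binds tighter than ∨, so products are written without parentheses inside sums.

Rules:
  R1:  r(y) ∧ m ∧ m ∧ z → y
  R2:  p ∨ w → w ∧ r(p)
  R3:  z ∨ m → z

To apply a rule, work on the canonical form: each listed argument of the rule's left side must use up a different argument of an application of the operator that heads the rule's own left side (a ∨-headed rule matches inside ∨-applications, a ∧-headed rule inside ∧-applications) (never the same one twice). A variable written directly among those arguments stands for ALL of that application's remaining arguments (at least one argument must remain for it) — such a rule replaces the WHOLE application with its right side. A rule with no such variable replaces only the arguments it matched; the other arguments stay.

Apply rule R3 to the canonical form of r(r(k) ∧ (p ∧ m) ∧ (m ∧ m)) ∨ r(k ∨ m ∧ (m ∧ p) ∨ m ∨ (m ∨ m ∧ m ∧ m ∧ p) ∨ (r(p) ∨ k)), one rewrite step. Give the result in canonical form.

Canonical form:  r(k ∨ k ∨ m ∨ m ∨ m ∧ m ∧ m ∧ p ∨ m ∧ m ∧ p ∨ r(p)) ∨ r(m ∧ m ∧ m ∧ p ∧ r(k))
Match R3:  consume m;  z := k ∨ k ∨ m ∨ m ∧ m ∧ m ∧ p ∨ m ∧ m ∧ p ∨ r(p)
The extension variable absorbs all remaining arguments, so the whole application is rewritten.
Giving:  r(k ∨ k ∨ m ∨ m ∧ m ∧ m ∧ p ∨ m ∧ m ∧ p ∨ r(p)) ∨ r(m ∧ m ∧ m ∧ p ∧ r(k))

Answer: r(k ∨ k ∨ m ∨ m ∧ m ∧ m ∧ p ∨ m ∧ m ∧ p ∨ r(p)) ∨ r(m ∧ m ∧ m ∧ p ∧ r(k))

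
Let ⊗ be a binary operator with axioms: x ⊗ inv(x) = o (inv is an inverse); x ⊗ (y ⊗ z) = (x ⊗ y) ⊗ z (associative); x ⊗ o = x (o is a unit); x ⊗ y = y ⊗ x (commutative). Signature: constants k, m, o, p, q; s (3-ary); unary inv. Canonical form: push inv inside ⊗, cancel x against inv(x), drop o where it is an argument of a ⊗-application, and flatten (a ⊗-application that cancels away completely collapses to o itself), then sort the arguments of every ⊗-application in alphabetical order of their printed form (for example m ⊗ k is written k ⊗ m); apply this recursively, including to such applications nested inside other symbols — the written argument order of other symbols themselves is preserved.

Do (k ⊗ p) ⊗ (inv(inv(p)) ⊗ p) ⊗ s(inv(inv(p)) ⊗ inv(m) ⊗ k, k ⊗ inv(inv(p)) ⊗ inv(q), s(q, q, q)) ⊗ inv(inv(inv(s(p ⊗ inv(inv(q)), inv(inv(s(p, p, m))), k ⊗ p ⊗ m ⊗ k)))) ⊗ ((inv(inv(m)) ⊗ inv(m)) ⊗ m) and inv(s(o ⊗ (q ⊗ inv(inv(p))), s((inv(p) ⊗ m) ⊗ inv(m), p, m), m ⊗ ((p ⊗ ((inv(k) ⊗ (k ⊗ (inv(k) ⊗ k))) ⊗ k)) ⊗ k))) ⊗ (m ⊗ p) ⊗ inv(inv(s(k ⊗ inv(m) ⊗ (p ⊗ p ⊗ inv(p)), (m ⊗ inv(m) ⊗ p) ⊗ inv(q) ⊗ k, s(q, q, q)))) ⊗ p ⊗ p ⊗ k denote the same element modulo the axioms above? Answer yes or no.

Left:  (k ⊗ p) ⊗ (inv(inv(p)) ⊗ p) ⊗ s(inv(inv(p)) ⊗ inv(m) ⊗ k, k ⊗ inv(inv(p)) ⊗ inv(q), s(q, q, q)) ⊗ inv(inv(inv(s(p ⊗ inv(inv(q)), inv(inv(s(p, p, m))), k ⊗ p ⊗ m ⊗ k)))) ⊗ ((inv(inv(m)) ⊗ inv(m)) ⊗ m)
  Push inv inside:  distribute inv over ⊗ and collapse double inv
  Collect terms:  k ⊗ p ⊗ p ⊗ p ⊗ s(inv(m) ⊗ k ⊗ p, inv(q) ⊗ k ⊗ p, s(q, q, q)) ⊗ inv(s(p ⊗ q, s(p, p, m), k ⊗ k ⊗ m ⊗ p)) ⊗ m
  Sort arguments:  inv(s(p ⊗ q, s(p, p, m), k ⊗ k ⊗ m ⊗ p)) ⊗ k ⊗ m ⊗ p ⊗ p ⊗ p ⊗ s(inv(m) ⊗ k ⊗ p, inv(q) ⊗ k ⊗ p, s(q, q, q))
Right:  inv(s(o ⊗ (q ⊗ inv(inv(p))), s((inv(p) ⊗ m) ⊗ inv(m), p, m), m ⊗ ((p ⊗ ((inv(k) ⊗ (k ⊗ (inv(k) ⊗ k))) ⊗ k)) ⊗ k))) ⊗ (m ⊗ p) ⊗ inv(inv(s(k ⊗ inv(m) ⊗ (p ⊗ p ⊗ inv(p)), (m ⊗ inv(m) ⊗ p) ⊗ inv(q) ⊗ k, s(q, q, q)))) ⊗ p ⊗ p ⊗ k
  Push inv inside:  distribute inv over ⊗ and collapse double inv
  Combine occurrences:  inv(s(p ⊗ q, s(inv(p), p, m), k ⊗ k ⊗ m ⊗ p)) ⊗ m ⊗ p ⊗ p ⊗ p ⊗ s(inv(m) ⊗ k ⊗ p, inv(q) ⊗ k ⊗ p, s(q, q, q)) ⊗ k
  Sort:  inv(s(p ⊗ q, s(inv(p), p, m), k ⊗ k ⊗ m ⊗ p)) ⊗ k ⊗ m ⊗ p ⊗ p ⊗ p ⊗ s(inv(m) ⊗ k ⊗ p, inv(q) ⊗ k ⊗ p, s(q, q, q))

Answer: no — inv(s(p ⊗ q, s(p, p, m), k ⊗ k ⊗ m ⊗ p)) ⊗ k ⊗ m ⊗ p ⊗ p ⊗ p ⊗ s(inv(m) ⊗ k ⊗ p, inv(q) ⊗ k ⊗ p, s(q, q, q)) vs inv(s(p ⊗ q, s(inv(p), p, m), k ⊗ k ⊗ m ⊗ p)) ⊗ k ⊗ m ⊗ p ⊗ p ⊗ p ⊗ s(inv(m) ⊗ k ⊗ p, inv(q) ⊗ k ⊗ p, s(q, q, q))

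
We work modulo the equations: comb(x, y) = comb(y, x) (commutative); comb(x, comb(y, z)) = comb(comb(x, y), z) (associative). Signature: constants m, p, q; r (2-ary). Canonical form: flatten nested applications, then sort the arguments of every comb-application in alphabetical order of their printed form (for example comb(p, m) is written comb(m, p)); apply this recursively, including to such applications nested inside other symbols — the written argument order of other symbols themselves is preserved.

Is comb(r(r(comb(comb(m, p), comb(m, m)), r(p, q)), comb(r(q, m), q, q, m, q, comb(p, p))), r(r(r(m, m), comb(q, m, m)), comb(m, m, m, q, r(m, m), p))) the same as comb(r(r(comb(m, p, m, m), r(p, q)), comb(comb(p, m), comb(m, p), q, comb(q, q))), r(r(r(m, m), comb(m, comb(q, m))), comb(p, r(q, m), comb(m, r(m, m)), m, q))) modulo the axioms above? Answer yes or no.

Left:  comb(r(r(comb(comb(m, p), comb(m, m)), r(p, q)), comb(r(q, m), q, q, m, q, comb(p, p))), r(r(r(m, m), comb(q, m, m)), comb(m, m, m, q, r(m, m), p)))
  Canonicalize subterm:  r(r(comb(comb(m, p), comb(m, m)), r(p, q)), comb(r(q, m), q, q, m, q, comb(p, p)))  →  r(r(comb(m, m, m, p), r(p, q)), comb(m, p, p, q, q, q, r(q, m)))
  Canonicalize subterm:  r(r(r(m, m), comb(q, m, m)), comb(m, m, m, q, r(m, m), p))  →  r(r(r(m, m), comb(m, m, q)), comb(m, m, m, p, q, r(m, m)))
  Order the arguments:  comb(r(r(comb(m, m, m, p), r(p, q)), comb(m, p, p, q, q, q, r(q, m))), r(r(r(m, m), comb(m, m, q)), comb(m, m, m, p, q, r(m, m))))
Right:  comb(r(r(comb(m, p, m, m), r(p, q)), comb(comb(p, m), comb(m, p), q, comb(q, q))), r(r(r(m, m), comb(m, comb(q, m))), comb(p, r(q, m), comb(m, r(m, m)), m, q)))
  Inside:  r(r(comb(m, p, m, m), r(p, q)), comb(comb(p, m), comb(m, p), q, comb(q, q)))  →  r(r(comb(m, m, m, p), r(p, q)), comb(m, m, p, p, q, q, q))
  Simplify inside:  r(r(r(m, m), comb(m, comb(q, m))), comb(p, r(q, m), comb(m, r(m, m)), m, q))  →  r(r(r(m, m), comb(m, m, q)), comb(m, m, p, q, r(m, m), r(q, m)))
  Sort arguments:  comb(r(r(comb(m, m, m, p), r(p, q)), comb(m, m, p, p, q, q, q)), r(r(r(m, m), comb(m, m, q)), comb(m, m, p, q, r(m, m), r(q, m))))

Answer: no — comb(r(r(comb(m, m, m, p), r(p, q)), comb(m, p, p, q, q, q, r(q, m))), r(r(r(m, m), comb(m, m, q)), comb(m, m, m, p, q, r(m, m)))) vs comb(r(r(comb(m, m, m, p), r(p, q)), comb(m, m, p, p, q, q, q)), r(r(r(m, m), comb(m, m, q)), comb(m, m, p, q, r(m, m), r(q, m))))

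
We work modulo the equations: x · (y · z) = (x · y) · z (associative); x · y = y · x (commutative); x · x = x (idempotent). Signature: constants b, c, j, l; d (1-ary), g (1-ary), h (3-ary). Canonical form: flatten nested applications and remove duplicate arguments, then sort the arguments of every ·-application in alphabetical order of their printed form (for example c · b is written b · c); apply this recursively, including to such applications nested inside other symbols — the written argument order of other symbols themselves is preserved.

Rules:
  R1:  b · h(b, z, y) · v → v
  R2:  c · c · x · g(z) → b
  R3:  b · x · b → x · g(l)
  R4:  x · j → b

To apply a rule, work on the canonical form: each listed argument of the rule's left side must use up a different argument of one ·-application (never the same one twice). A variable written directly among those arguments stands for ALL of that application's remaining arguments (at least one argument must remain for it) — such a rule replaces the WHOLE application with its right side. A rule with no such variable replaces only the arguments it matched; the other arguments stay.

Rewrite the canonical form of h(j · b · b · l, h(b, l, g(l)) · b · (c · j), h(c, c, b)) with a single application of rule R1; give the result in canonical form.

Answer: h(b · j · l, c · j, h(c, c, b))

Derivation:
Canonical form:  h(b · j · l, b · c · h(b, l, g(l)) · j, h(c, c, b))
Apply R1:  consuming b, h(b, l, g(l));  v := c · j, y := g(l), z := l
The extension variable absorbs all remaining arguments, so the whole application is rewritten.
New term:  h(b · j · l, c · j, h(c, c, b))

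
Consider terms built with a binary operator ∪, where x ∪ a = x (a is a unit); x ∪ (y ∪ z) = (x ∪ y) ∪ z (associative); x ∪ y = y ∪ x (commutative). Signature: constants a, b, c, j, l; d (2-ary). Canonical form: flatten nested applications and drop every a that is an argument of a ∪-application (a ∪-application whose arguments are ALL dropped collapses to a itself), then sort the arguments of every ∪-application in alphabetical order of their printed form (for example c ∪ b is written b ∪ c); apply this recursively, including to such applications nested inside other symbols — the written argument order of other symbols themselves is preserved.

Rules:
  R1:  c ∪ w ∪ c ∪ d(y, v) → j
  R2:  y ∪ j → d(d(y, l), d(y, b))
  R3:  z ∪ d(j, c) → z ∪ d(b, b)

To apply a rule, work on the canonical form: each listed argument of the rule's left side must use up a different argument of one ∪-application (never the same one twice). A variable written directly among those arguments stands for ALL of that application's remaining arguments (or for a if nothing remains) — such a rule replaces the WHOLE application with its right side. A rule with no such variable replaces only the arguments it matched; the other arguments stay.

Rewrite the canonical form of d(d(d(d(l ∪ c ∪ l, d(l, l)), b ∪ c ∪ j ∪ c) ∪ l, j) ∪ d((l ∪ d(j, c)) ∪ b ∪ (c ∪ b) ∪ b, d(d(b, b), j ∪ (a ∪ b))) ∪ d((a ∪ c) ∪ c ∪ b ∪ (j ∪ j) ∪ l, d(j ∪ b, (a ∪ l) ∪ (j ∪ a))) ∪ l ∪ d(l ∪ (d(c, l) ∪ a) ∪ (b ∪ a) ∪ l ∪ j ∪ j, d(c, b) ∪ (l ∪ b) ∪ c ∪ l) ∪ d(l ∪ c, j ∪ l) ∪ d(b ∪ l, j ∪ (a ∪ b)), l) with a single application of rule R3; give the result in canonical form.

Canonical form:  d(d(b ∪ b ∪ b ∪ c ∪ d(j, c) ∪ l, d(d(b, b), b ∪ j)) ∪ d(b ∪ c ∪ c ∪ j ∪ j ∪ l, d(b ∪ j, j ∪ l)) ∪ d(b ∪ d(c, l) ∪ j ∪ j ∪ l ∪ l, b ∪ c ∪ d(c, b) ∪ l ∪ l) ∪ d(b ∪ l, b ∪ j) ∪ d(c ∪ l, j ∪ l) ∪ d(d(d(c ∪ l ∪ l, d(l, l)), b ∪ c ∪ c ∪ j) ∪ l, j) ∪ l, l)
R3 matches:  uses d(j, c);  z := b ∪ b ∪ b ∪ c ∪ l
The variable takes the whole remainder — replace the entire application.
Result:  d(d(b ∪ b ∪ b ∪ c ∪ d(b, b) ∪ l, d(d(b, b), b ∪ j)) ∪ d(b ∪ c ∪ c ∪ j ∪ j ∪ l, d(b ∪ j, j ∪ l)) ∪ d(b ∪ d(c, l) ∪ j ∪ j ∪ l ∪ l, b ∪ c ∪ d(c, b) ∪ l ∪ l) ∪ d(b ∪ l, b ∪ j) ∪ d(c ∪ l, j ∪ l) ∪ d(d(d(c ∪ l ∪ l, d(l, l)), b ∪ c ∪ c ∪ j) ∪ l, j) ∪ l, l)

Answer: d(d(b ∪ b ∪ b ∪ c ∪ d(b, b) ∪ l, d(d(b, b), b ∪ j)) ∪ d(b ∪ c ∪ c ∪ j ∪ j ∪ l, d(b ∪ j, j ∪ l)) ∪ d(b ∪ d(c, l) ∪ j ∪ j ∪ l ∪ l, b ∪ c ∪ d(c, b) ∪ l ∪ l) ∪ d(b ∪ l, b ∪ j) ∪ d(c ∪ l, j ∪ l) ∪ d(d(d(c ∪ l ∪ l, d(l, l)), b ∪ c ∪ c ∪ j) ∪ l, j) ∪ l, l)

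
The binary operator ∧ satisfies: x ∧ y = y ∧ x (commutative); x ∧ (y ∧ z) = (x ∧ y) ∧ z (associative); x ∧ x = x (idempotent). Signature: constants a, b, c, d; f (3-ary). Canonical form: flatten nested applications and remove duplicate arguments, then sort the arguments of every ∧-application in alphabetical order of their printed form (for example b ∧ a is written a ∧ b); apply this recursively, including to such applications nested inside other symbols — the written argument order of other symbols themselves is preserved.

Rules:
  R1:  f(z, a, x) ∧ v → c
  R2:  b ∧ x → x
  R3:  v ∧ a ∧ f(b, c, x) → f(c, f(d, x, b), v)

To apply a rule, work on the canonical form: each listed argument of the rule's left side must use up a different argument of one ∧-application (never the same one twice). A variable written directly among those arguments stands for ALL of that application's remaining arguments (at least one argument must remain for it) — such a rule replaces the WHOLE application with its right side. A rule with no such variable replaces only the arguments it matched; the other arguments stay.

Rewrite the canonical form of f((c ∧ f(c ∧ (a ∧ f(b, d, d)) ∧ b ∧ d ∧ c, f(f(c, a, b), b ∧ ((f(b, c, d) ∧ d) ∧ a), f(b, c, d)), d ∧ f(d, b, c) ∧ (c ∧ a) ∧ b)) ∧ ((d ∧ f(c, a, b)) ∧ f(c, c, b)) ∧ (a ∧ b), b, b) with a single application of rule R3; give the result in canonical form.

Answer: f(a ∧ b ∧ c ∧ d ∧ f(a ∧ b ∧ c ∧ d ∧ f(b, d, d), f(f(c, a, b), f(c, f(d, d, b), b ∧ d), f(b, c, d)), a ∧ b ∧ c ∧ d ∧ f(d, b, c)) ∧ f(c, a, b) ∧ f(c, c, b), b, b)

Derivation:
Canonical form:  f(a ∧ b ∧ c ∧ d ∧ f(a ∧ b ∧ c ∧ d ∧ f(b, d, d), f(f(c, a, b), a ∧ b ∧ d ∧ f(b, c, d), f(b, c, d)), a ∧ b ∧ c ∧ d ∧ f(d, b, c)) ∧ f(c, a, b) ∧ f(c, c, b), b, b)
R3 matches:  uses a, f(b, c, d);  v := b ∧ d, x := d
Every leftover argument binds to the variable; the entire application is replaced.
Giving:  f(a ∧ b ∧ c ∧ d ∧ f(a ∧ b ∧ c ∧ d ∧ f(b, d, d), f(f(c, a, b), f(c, f(d, d, b), b ∧ d), f(b, c, d)), a ∧ b ∧ c ∧ d ∧ f(d, b, c)) ∧ f(c, a, b) ∧ f(c, c, b), b, b)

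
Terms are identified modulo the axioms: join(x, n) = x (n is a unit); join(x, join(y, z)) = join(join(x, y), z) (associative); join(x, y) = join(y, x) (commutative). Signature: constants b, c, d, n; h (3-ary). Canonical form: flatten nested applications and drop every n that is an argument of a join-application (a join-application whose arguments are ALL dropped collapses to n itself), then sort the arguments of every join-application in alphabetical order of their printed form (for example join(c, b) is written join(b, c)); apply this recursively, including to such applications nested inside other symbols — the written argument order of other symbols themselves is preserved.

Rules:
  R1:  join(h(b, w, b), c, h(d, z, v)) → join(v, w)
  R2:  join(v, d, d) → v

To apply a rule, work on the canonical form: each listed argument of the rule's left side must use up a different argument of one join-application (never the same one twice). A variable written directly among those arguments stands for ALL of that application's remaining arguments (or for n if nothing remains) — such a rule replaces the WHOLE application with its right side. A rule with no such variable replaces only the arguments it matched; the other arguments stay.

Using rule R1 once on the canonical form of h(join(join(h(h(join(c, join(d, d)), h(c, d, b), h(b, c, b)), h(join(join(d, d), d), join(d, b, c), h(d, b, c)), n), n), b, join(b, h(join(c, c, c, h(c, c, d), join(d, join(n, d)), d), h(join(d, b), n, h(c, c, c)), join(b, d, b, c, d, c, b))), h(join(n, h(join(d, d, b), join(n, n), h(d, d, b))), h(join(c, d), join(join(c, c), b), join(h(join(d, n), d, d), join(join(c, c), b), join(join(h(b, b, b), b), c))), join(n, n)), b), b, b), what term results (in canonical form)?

Canonical form:  h(join(b, b, b, h(h(join(b, d, d), n, h(d, d, b)), h(join(c, d), join(b, c, c), join(b, b, c, c, c, h(b, b, b), h(d, d, d))), n), h(h(join(c, d, d), h(c, d, b), h(b, c, b)), h(join(d, d, d), join(b, c, d), h(d, b, c)), n), h(join(c, c, c, d, d, d, h(c, c, d)), h(join(b, d), n, h(c, c, c)), join(b, b, b, c, c, d, d))), b, b)
Apply R1:  consuming c, h(b, b, b), h(d, d, d);  v := d, w := b, z := d
Giving:  h(join(b, b, b, h(h(join(b, d, d), n, h(d, d, b)), h(join(c, d), join(b, c, c), join(b, b, b, c, c, d)), n), h(h(join(c, d, d), h(c, d, b), h(b, c, b)), h(join(d, d, d), join(b, c, d), h(d, b, c)), n), h(join(c, c, c, d, d, d, h(c, c, d)), h(join(b, d), n, h(c, c, c)), join(b, b, b, c, c, d, d))), b, b)

Answer: h(join(b, b, b, h(h(join(b, d, d), n, h(d, d, b)), h(join(c, d), join(b, c, c), join(b, b, b, c, c, d)), n), h(h(join(c, d, d), h(c, d, b), h(b, c, b)), h(join(d, d, d), join(b, c, d), h(d, b, c)), n), h(join(c, c, c, d, d, d, h(c, c, d)), h(join(b, d), n, h(c, c, c)), join(b, b, b, c, c, d, d))), b, b)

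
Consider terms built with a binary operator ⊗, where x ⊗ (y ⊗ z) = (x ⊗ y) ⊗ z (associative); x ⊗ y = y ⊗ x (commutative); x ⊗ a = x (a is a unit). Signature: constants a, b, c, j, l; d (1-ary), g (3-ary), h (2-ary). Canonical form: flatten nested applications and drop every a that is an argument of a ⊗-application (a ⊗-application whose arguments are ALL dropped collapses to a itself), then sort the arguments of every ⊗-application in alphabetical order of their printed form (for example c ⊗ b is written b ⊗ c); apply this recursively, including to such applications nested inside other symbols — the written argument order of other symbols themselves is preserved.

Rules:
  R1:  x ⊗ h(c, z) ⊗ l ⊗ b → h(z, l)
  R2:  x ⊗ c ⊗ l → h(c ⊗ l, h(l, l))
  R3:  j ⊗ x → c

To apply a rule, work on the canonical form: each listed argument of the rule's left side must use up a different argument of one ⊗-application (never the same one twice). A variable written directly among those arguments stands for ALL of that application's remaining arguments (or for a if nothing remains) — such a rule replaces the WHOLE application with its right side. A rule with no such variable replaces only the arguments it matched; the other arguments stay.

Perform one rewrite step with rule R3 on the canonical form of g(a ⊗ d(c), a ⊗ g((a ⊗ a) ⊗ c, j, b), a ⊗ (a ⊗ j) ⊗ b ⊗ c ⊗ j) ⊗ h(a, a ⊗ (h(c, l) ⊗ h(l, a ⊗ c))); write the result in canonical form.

Answer: g(d(c), g(c, j, b), c) ⊗ h(a, h(c, l) ⊗ h(l, c))

Derivation:
Canonical form:  g(d(c), g(c, j, b), b ⊗ c ⊗ j ⊗ j) ⊗ h(a, h(c, l) ⊗ h(l, c))
R3 matches:  uses j;  x := b ⊗ c ⊗ j
The extension variable absorbs all remaining arguments, so the whole application is rewritten.
New term:  g(d(c), g(c, j, b), c) ⊗ h(a, h(c, l) ⊗ h(l, c))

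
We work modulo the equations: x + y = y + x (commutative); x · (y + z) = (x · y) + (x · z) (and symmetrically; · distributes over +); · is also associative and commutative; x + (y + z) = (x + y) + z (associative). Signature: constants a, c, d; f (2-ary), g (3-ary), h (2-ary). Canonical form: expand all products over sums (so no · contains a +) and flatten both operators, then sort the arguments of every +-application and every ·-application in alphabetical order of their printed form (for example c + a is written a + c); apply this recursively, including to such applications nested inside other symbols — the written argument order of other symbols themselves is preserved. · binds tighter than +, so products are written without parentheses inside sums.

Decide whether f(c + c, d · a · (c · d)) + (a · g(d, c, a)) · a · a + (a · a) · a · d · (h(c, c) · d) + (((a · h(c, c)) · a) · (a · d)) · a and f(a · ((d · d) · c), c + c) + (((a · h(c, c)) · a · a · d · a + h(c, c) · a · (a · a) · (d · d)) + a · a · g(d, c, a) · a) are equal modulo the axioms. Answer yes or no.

Left:  f(c + c, d · a · (c · d)) + (a · g(d, c, a)) · a · a + (a · a) · a · d · (h(c, c) · d) + (((a · h(c, c)) · a) · (a · d)) · a
  Merge nested applications:  f(c + c, a · c · d · d) + a · a · a · g(d, c, a) + a · a · a · d · d · h(c, c) + a · a · a · a · d · h(c, c)
  Sort arguments:  a · a · a · a · d · h(c, c) + a · a · a · d · d · h(c, c) + a · a · a · g(d, c, a) + f(c + c, a · c · d · d)
Right:  f(a · ((d · d) · c), c + c) + (((a · h(c, c)) · a · a · d · a + h(c, c) · a · (a · a) · (d · d)) + a · a · g(d, c, a) · a)
  Flatten:  f(a · c · d · d, c + c) + a · a · a · a · d · h(c, c) + a · a · a · d · d · h(c, c) + a · a · a · g(d, c, a)
  Sort arguments:  a · a · a · a · d · h(c, c) + a · a · a · d · d · h(c, c) + a · a · a · g(d, c, a) + f(a · c · d · d, c + c)

Answer: no — a · a · a · a · d · h(c, c) + a · a · a · d · d · h(c, c) + a · a · a · g(d, c, a) + f(c + c, a · c · d · d) vs a · a · a · a · d · h(c, c) + a · a · a · d · d · h(c, c) + a · a · a · g(d, c, a) + f(a · c · d · d, c + c)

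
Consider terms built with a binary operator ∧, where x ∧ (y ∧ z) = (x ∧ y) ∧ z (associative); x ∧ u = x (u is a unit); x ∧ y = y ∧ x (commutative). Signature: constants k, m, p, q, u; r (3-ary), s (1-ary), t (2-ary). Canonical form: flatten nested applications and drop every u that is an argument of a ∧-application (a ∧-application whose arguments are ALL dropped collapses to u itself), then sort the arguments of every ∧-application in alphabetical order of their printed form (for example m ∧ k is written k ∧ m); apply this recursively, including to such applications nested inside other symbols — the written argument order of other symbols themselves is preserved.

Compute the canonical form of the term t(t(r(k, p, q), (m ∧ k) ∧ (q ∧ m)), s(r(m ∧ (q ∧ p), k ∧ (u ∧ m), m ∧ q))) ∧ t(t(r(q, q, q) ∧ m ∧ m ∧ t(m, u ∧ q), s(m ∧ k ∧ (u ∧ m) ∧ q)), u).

Answer: t(t(m ∧ m ∧ r(q, q, q) ∧ t(m, q), s(k ∧ m ∧ m ∧ q)), u) ∧ t(t(r(k, p, q), k ∧ m ∧ m ∧ q), s(r(m ∧ p ∧ q, k ∧ m, m ∧ q)))

Derivation:
Canonicalize subterm:  t(t(r(k, p, q), (m ∧ k) ∧ (q ∧ m)), s(r(m ∧ (q ∧ p), k ∧ (u ∧ m), m ∧ q)))  →  t(t(r(k, p, q), k ∧ m ∧ m ∧ q), s(r(m ∧ p ∧ q, k ∧ m, m ∧ q)))
Simplify inside:  t(t(r(q, q, q) ∧ m ∧ m ∧ t(m, u ∧ q), s(m ∧ k ∧ (u ∧ m) ∧ q)), u)  →  t(t(m ∧ m ∧ r(q, q, q) ∧ t(m, q), s(k ∧ m ∧ m ∧ q)), u)
Sort:  t(t(m ∧ m ∧ r(q, q, q) ∧ t(m, q), s(k ∧ m ∧ m ∧ q)), u) ∧ t(t(r(k, p, q), k ∧ m ∧ m ∧ q), s(r(m ∧ p ∧ q, k ∧ m, m ∧ q)))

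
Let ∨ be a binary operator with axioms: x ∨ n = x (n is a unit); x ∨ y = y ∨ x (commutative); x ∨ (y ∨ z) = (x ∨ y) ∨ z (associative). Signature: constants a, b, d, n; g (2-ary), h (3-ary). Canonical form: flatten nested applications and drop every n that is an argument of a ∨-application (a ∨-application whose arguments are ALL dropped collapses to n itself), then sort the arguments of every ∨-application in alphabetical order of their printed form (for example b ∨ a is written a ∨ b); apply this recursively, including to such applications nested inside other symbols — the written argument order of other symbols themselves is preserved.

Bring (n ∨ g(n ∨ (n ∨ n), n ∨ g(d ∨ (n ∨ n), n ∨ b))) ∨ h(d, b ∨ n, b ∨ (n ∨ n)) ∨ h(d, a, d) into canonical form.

Flatten:  n ∨ g(n ∨ (n ∨ n), n ∨ g(d ∨ (n ∨ n), n ∨ b)) ∨ h(d, b ∨ n, b ∨ (n ∨ n)) ∨ h(d, a, d)
Simplify inside:  g(n ∨ (n ∨ n), n ∨ g(d ∨ (n ∨ n), n ∨ b))  →  g(n, g(d, b))
Canonicalize subterm:  h(d, b ∨ n, b ∨ (n ∨ n))  →  h(d, b, b)
Units out:  drop n
Order the arguments:  g(n, g(d, b)) ∨ h(d, a, d) ∨ h(d, b, b)

Answer: g(n, g(d, b)) ∨ h(d, a, d) ∨ h(d, b, b)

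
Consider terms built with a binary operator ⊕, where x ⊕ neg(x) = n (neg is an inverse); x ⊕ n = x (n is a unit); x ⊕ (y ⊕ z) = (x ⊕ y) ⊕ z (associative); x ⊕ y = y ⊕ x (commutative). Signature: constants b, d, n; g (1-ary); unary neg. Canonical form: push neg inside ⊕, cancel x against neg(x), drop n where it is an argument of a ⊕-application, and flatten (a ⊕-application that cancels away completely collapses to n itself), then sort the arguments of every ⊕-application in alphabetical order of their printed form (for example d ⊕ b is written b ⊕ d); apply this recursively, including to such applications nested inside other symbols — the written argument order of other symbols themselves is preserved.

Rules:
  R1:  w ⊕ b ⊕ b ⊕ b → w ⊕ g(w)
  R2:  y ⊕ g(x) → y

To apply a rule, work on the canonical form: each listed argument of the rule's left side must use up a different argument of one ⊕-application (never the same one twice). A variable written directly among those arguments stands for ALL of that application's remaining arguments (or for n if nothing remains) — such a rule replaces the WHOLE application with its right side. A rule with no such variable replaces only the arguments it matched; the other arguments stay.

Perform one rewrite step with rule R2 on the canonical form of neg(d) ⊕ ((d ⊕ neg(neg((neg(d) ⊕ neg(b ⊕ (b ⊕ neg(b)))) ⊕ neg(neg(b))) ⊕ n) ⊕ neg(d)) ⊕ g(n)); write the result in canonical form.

Canonical form:  g(n) ⊕ neg(d) ⊕ neg(d)
Apply R2:  consuming g(n);  x := n, y := neg(d) ⊕ neg(d)
Every leftover argument binds to the variable; the entire application is replaced.
New term:  neg(d) ⊕ neg(d)

Answer: neg(d) ⊕ neg(d)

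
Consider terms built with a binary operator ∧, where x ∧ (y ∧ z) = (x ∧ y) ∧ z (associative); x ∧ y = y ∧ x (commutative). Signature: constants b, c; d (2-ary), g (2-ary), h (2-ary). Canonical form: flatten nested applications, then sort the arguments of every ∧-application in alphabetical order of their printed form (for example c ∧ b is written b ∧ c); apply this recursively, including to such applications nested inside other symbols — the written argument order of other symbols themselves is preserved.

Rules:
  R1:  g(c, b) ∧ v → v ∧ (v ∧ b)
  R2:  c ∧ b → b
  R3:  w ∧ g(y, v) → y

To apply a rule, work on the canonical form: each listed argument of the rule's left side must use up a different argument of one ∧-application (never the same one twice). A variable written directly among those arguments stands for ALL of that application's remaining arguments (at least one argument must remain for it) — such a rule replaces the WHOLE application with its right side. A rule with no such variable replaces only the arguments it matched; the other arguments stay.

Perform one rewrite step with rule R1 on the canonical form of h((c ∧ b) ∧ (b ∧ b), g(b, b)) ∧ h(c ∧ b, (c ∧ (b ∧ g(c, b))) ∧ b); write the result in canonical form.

Canonical form:  h(b ∧ b ∧ b ∧ c, g(b, b)) ∧ h(b ∧ c, b ∧ b ∧ c ∧ g(c, b))
Match R1:  consume g(c, b);  v := b ∧ b ∧ c
Every leftover argument binds to the variable; the entire application is replaced.
Giving:  h(b ∧ b ∧ b ∧ c, g(b, b)) ∧ h(b ∧ c, b ∧ b ∧ b ∧ b ∧ b ∧ c ∧ c)

Answer: h(b ∧ b ∧ b ∧ c, g(b, b)) ∧ h(b ∧ c, b ∧ b ∧ b ∧ b ∧ b ∧ c ∧ c)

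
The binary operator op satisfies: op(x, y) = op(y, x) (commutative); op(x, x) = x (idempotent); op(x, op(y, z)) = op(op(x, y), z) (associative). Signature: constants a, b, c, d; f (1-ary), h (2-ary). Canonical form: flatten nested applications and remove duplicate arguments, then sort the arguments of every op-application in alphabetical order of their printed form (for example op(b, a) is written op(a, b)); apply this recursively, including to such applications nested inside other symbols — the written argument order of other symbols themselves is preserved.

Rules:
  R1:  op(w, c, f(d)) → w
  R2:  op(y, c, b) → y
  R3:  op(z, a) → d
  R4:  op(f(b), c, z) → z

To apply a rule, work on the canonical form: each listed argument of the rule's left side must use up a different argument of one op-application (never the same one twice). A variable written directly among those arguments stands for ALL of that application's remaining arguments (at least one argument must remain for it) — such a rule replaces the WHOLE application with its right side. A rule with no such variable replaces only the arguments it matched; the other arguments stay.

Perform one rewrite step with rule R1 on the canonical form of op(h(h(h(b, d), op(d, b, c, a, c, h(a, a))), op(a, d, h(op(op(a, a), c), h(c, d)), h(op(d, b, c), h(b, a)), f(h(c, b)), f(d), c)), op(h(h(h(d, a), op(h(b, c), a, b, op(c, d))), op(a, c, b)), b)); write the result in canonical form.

Canonical form:  op(b, h(h(h(b, d), op(a, b, c, d, h(a, a))), op(a, c, d, f(d), f(h(c, b)), h(op(a, c), h(c, d)), h(op(b, c, d), h(b, a)))), h(h(h(d, a), op(a, b, c, d, h(b, c))), op(a, b, c)))
Match R1:  consume c, f(d);  w := op(a, d, f(h(c, b)), h(op(a, c), h(c, d)), h(op(b, c, d), h(b, a)))
Every leftover argument binds to the variable; the entire application is replaced.
Result:  op(b, h(h(h(b, d), op(a, b, c, d, h(a, a))), op(a, d, f(h(c, b)), h(op(a, c), h(c, d)), h(op(b, c, d), h(b, a)))), h(h(h(d, a), op(a, b, c, d, h(b, c))), op(a, b, c)))

Answer: op(b, h(h(h(b, d), op(a, b, c, d, h(a, a))), op(a, d, f(h(c, b)), h(op(a, c), h(c, d)), h(op(b, c, d), h(b, a)))), h(h(h(d, a), op(a, b, c, d, h(b, c))), op(a, b, c)))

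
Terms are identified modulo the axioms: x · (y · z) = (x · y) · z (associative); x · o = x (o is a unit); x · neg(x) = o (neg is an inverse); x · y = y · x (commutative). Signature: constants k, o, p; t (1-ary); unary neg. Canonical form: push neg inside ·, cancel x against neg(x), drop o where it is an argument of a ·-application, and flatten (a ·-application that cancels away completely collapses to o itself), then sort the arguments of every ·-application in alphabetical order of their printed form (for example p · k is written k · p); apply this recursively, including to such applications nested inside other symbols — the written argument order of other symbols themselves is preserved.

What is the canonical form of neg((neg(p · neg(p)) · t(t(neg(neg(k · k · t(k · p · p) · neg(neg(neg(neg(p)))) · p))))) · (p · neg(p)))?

Answer: neg(t(t(k · k · p · p · t(k · p · p))))

Derivation:
Push neg inside:  distribute neg over · and collapse double neg
Cancel inverse pairs:  p cancels
Collect:  neg(t(t(k · k · p · p · t(k · p · p))))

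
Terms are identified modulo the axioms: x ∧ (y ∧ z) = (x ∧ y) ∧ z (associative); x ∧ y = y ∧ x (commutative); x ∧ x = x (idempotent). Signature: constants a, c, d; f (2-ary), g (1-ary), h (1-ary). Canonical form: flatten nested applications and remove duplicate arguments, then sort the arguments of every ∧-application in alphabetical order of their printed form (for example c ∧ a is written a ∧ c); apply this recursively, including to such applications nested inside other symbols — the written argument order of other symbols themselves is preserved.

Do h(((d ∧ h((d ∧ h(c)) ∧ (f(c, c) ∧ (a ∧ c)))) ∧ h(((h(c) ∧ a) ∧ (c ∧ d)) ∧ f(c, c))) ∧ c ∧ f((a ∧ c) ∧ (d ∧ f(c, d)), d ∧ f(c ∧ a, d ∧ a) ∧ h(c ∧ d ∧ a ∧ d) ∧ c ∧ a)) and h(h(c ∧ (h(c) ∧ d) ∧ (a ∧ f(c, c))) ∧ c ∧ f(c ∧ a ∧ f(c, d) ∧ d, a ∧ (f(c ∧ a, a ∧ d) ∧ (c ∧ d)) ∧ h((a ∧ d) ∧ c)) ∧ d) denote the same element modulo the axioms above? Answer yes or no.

Left:  h(((d ∧ h((d ∧ h(c)) ∧ (f(c, c) ∧ (a ∧ c)))) ∧ h(((h(c) ∧ a) ∧ (c ∧ d)) ∧ f(c, c))) ∧ c ∧ f((a ∧ c) ∧ (d ∧ f(c, d)), d ∧ f(c ∧ a, d ∧ a) ∧ h(c ∧ d ∧ a ∧ d) ∧ c ∧ a))
  Focus inside:  ((d ∧ h((d ∧ h(c)) ∧ (f(c, c) ∧ (a ∧ c)))) ∧ h(((h(c) ∧ a) ∧ (c ∧ d)) ∧ f(c, c))) ∧ c ∧ f((a ∧ c) ∧ (d ∧ f(c, d)), d ∧ f(c ∧ a, d ∧ a) ∧ h(c ∧ d ∧ a ∧ d) ∧ c ∧ a)
  Un-nest:  d ∧ h((d ∧ h(c)) ∧ (f(c, c) ∧ (a ∧ c))) ∧ h(((h(c) ∧ a) ∧ (c ∧ d)) ∧ f(c, c)) ∧ c ∧ f((a ∧ c) ∧ (d ∧ f(c, d)), d ∧ f(c ∧ a, d ∧ a) ∧ h(c ∧ d ∧ a ∧ d) ∧ c ∧ a)
  Simplify inside:  h((d ∧ h(c)) ∧ (f(c, c) ∧ (a ∧ c)))  →  h(a ∧ c ∧ d ∧ f(c, c) ∧ h(c))
  Simplify inside:  h(((h(c) ∧ a) ∧ (c ∧ d)) ∧ f(c, c))  →  h(a ∧ c ∧ d ∧ f(c, c) ∧ h(c))
  Canonicalize subterm:  f((a ∧ c) ∧ (d ∧ f(c, d)), d ∧ f(c ∧ a, d ∧ a) ∧ h(c ∧ d ∧ a ∧ d) ∧ c ∧ a)  →  f(a ∧ c ∧ d ∧ f(c, d), a ∧ c ∧ d ∧ f(a ∧ c, a ∧ d) ∧ h(a ∧ c ∧ d))
  Drop duplicates:  drop duplicate h(a ∧ c ∧ d ∧ f(c, c) ∧ h(c))
  Sort arguments:  c ∧ d ∧ f(a ∧ c ∧ d ∧ f(c, d), a ∧ c ∧ d ∧ f(a ∧ c, a ∧ d) ∧ h(a ∧ c ∧ d)) ∧ h(a ∧ c ∧ d ∧ f(c, c) ∧ h(c))
  Reassemble:  h(c ∧ d ∧ f(a ∧ c ∧ d ∧ f(c, d), a ∧ c ∧ d ∧ f(a ∧ c, a ∧ d) ∧ h(a ∧ c ∧ d)) ∧ h(a ∧ c ∧ d ∧ f(c, c) ∧ h(c)))
Right:  h(h(c ∧ (h(c) ∧ d) ∧ (a ∧ f(c, c))) ∧ c ∧ f(c ∧ a ∧ f(c, d) ∧ d, a ∧ (f(c ∧ a, a ∧ d) ∧ (c ∧ d)) ∧ h((a ∧ d) ∧ c)) ∧ d)
  Descend into:  h(c ∧ (h(c) ∧ d) ∧ (a ∧ f(c, c))) ∧ c ∧ f(c ∧ a ∧ f(c, d) ∧ d, a ∧ (f(c ∧ a, a ∧ d) ∧ (c ∧ d)) ∧ h((a ∧ d) ∧ c)) ∧ d
  Inside:  h(c ∧ (h(c) ∧ d) ∧ (a ∧ f(c, c)))  →  h(a ∧ c ∧ d ∧ f(c, c) ∧ h(c))
  Canonicalize subterm:  f(c ∧ a ∧ f(c, d) ∧ d, a ∧ (f(c ∧ a, a ∧ d) ∧ (c ∧ d)) ∧ h((a ∧ d) ∧ c))  →  f(a ∧ c ∧ d ∧ f(c, d), a ∧ c ∧ d ∧ f(a ∧ c, a ∧ d) ∧ h(a ∧ c ∧ d))
  Sort:  c ∧ d ∧ f(a ∧ c ∧ d ∧ f(c, d), a ∧ c ∧ d ∧ f(a ∧ c, a ∧ d) ∧ h(a ∧ c ∧ d)) ∧ h(a ∧ c ∧ d ∧ f(c, c) ∧ h(c))
  Rebuild:  h(c ∧ d ∧ f(a ∧ c ∧ d ∧ f(c, d), a ∧ c ∧ d ∧ f(a ∧ c, a ∧ d) ∧ h(a ∧ c ∧ d)) ∧ h(a ∧ c ∧ d ∧ f(c, c) ∧ h(c)))

Answer: yes — both canonical forms are h(c ∧ d ∧ f(a ∧ c ∧ d ∧ f(c, d), a ∧ c ∧ d ∧ f(a ∧ c, a ∧ d) ∧ h(a ∧ c ∧ d)) ∧ h(a ∧ c ∧ d ∧ f(c, c) ∧ h(c)))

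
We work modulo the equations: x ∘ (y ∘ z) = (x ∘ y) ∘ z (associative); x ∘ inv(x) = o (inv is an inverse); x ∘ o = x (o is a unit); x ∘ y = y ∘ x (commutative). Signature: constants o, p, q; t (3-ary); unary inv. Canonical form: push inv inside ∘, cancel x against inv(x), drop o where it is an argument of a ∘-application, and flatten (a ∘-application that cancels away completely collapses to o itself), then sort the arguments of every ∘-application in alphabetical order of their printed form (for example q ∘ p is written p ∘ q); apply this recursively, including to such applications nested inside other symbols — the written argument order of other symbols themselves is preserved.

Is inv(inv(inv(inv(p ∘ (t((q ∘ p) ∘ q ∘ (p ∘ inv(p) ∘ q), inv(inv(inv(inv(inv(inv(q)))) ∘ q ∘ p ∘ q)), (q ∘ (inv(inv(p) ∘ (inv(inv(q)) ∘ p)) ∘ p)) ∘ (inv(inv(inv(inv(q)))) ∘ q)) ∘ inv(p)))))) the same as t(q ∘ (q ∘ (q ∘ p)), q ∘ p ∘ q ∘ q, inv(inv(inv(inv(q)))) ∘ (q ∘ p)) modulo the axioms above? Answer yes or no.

Answer: yes — both canonical forms are t(p ∘ q ∘ q ∘ q, p ∘ q ∘ q ∘ q, p ∘ q ∘ q)

Derivation:
Left:  inv(inv(inv(inv(p ∘ (t((q ∘ p) ∘ q ∘ (p ∘ inv(p) ∘ q), inv(inv(inv(inv(inv(inv(q)))) ∘ q ∘ p ∘ q)), (q ∘ (inv(inv(p) ∘ (inv(inv(q)) ∘ p)) ∘ p)) ∘ (inv(inv(inv(inv(q)))) ∘ q)) ∘ inv(p))))))
  Push inv inside:  distribute inv over ∘ and collapse double inv
  Inverses cancel:  p cancels
  Collect terms:  t(p ∘ q ∘ q ∘ q, p ∘ q ∘ q ∘ q, p ∘ q ∘ q)
Right:  t(q ∘ (q ∘ (q ∘ p)), q ∘ p ∘ q ∘ q, inv(inv(inv(inv(q)))) ∘ (q ∘ p))
  Work inside:  inv(inv(inv(inv(q)))) ∘ (q ∘ p)
  Push inv inside:  distribute inv over ∘ and collapse double inv
  Collect:  q ∘ q ∘ p
  Sort arguments:  p ∘ q ∘ q
  Rebuild:  t(p ∘ q ∘ q ∘ q, p ∘ q ∘ q ∘ q, p ∘ q ∘ q)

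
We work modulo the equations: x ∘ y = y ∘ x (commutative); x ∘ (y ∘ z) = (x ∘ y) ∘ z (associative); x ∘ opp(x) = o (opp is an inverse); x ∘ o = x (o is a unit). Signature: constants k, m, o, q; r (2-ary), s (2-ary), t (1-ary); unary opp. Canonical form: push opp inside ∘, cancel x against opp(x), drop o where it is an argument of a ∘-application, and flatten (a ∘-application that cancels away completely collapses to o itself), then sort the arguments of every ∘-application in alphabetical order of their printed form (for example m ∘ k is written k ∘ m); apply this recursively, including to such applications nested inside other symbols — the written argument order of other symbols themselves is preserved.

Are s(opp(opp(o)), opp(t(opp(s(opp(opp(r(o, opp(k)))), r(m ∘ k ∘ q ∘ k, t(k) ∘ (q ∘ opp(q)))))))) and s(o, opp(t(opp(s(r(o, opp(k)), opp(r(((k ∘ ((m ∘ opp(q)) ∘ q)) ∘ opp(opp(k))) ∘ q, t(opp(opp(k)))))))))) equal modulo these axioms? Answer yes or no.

Answer: no — s(o, opp(t(opp(s(r(o, opp(k)), r(k ∘ k ∘ m ∘ q, t(k))))))) vs s(o, opp(t(opp(s(r(o, opp(k)), opp(r(k ∘ k ∘ m ∘ q, t(k))))))))

Derivation:
Left:  s(opp(opp(o)), opp(t(opp(s(opp(opp(r(o, opp(k)))), r(m ∘ k ∘ q ∘ k, t(k) ∘ (q ∘ opp(q))))))))
  Focus inside:  t(k) ∘ (q ∘ opp(q))
  Inverses cancel:  q cancels
  Combine occurrences:  t(k)
  Rebuild:  s(o, opp(t(opp(s(r(o, opp(k)), r(k ∘ k ∘ m ∘ q, t(k)))))))
Right:  s(o, opp(t(opp(s(r(o, opp(k)), opp(r(((k ∘ ((m ∘ opp(q)) ∘ q)) ∘ opp(opp(k))) ∘ q, t(opp(opp(k))))))))))
  Descend into:  ((k ∘ ((m ∘ opp(q)) ∘ q)) ∘ opp(opp(k))) ∘ q
  Push opp inside:  distribute opp over ∘ and collapse double opp
  Collect:  k ∘ k ∘ m ∘ q
  Reassemble:  s(o, opp(t(opp(s(r(o, opp(k)), opp(r(k ∘ k ∘ m ∘ q, t(k))))))))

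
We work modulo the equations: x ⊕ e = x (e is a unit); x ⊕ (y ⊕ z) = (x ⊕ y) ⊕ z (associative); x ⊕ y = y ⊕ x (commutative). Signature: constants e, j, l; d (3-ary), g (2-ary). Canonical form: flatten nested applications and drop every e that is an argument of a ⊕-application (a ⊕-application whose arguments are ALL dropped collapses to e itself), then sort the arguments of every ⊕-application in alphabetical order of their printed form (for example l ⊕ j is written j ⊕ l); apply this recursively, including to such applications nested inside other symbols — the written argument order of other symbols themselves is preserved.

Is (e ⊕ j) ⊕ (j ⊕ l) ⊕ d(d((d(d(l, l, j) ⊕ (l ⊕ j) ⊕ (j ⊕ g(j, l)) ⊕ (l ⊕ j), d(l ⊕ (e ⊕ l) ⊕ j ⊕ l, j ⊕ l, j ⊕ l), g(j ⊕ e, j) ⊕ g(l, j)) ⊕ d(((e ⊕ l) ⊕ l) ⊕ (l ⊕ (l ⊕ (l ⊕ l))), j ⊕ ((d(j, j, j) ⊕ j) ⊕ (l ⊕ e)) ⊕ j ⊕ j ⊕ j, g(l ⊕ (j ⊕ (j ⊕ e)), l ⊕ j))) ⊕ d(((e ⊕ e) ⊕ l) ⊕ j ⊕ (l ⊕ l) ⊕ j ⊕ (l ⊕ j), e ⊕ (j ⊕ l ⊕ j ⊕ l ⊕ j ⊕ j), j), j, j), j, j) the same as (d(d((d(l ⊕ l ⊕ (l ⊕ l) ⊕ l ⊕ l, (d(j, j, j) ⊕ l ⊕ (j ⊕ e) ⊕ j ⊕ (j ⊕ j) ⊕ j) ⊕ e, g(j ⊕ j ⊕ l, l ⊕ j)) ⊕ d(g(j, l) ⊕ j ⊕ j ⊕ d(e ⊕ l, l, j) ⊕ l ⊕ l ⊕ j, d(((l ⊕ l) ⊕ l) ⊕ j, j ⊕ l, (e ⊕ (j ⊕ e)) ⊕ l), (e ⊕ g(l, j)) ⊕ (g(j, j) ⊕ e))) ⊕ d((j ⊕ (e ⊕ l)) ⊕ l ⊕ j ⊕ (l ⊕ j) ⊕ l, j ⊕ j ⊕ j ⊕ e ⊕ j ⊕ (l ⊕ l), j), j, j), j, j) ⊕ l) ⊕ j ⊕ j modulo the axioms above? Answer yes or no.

Answer: yes — both canonical forms are d(d(d(d(l, l, j) ⊕ g(j, l) ⊕ j ⊕ j ⊕ j ⊕ l ⊕ l, d(j ⊕ l ⊕ l ⊕ l, j ⊕ l, j ⊕ l), g(j, j) ⊕ g(l, j)) ⊕ d(j ⊕ j ⊕ j ⊕ l ⊕ l ⊕ l ⊕ l, j ⊕ j ⊕ j ⊕ j ⊕ l ⊕ l, j) ⊕ d(l ⊕ l ⊕ l ⊕ l ⊕ l ⊕ l, d(j, j, j) ⊕ j ⊕ j ⊕ j ⊕ j ⊕ j ⊕ l, g(j ⊕ j ⊕ l, j ⊕ l)), j, j), j, j) ⊕ j ⊕ j ⊕ l

Derivation:
Left:  (e ⊕ j) ⊕ (j ⊕ l) ⊕ d(d((d(d(l, l, j) ⊕ (l ⊕ j) ⊕ (j ⊕ g(j, l)) ⊕ (l ⊕ j), d(l ⊕ (e ⊕ l) ⊕ j ⊕ l, j ⊕ l, j ⊕ l), g(j ⊕ e, j) ⊕ g(l, j)) ⊕ d(((e ⊕ l) ⊕ l) ⊕ (l ⊕ (l ⊕ (l ⊕ l))), j ⊕ ((d(j, j, j) ⊕ j) ⊕ (l ⊕ e)) ⊕ j ⊕ j ⊕ j, g(l ⊕ (j ⊕ (j ⊕ e)), l ⊕ j))) ⊕ d(((e ⊕ e) ⊕ l) ⊕ j ⊕ (l ⊕ l) ⊕ j ⊕ (l ⊕ j), e ⊕ (j ⊕ l ⊕ j ⊕ l ⊕ j ⊕ j), j), j, j), j, j)
  Flatten:  e ⊕ j ⊕ j ⊕ l ⊕ d(d((d(d(l, l, j) ⊕ (l ⊕ j) ⊕ (j ⊕ g(j, l)) ⊕ (l ⊕ j), d(l ⊕ (e ⊕ l) ⊕ j ⊕ l, j ⊕ l, j ⊕ l), g(j ⊕ e, j) ⊕ g(l, j)) ⊕ d(((e ⊕ l) ⊕ l) ⊕ (l ⊕ (l ⊕ (l ⊕ l))), j ⊕ ((d(j, j, j) ⊕ j) ⊕ (l ⊕ e)) ⊕ j ⊕ j ⊕ j, g(l ⊕ (j ⊕ (j ⊕ e)), l ⊕ j))) ⊕ d(((e ⊕ e) ⊕ l) ⊕ j ⊕ (l ⊕ l) ⊕ j ⊕ (l ⊕ j), e ⊕ (j ⊕ l ⊕ j ⊕ l ⊕ j ⊕ j), j), j, j), j, j)
  Inside:  d(d((d(d(l, l, j) ⊕ (l ⊕ j) ⊕ (j ⊕ g(j, l)) ⊕ (l ⊕ j), d(l ⊕ (e ⊕ l) ⊕ j ⊕ l, j ⊕ l, j ⊕ l), g(j ⊕ e, j) ⊕ g(l, j)) ⊕ d(((e ⊕ l) ⊕ l) ⊕ (l ⊕ (l ⊕ (l ⊕ l))), j ⊕ ((d(j, j, j) ⊕ j) ⊕ (l ⊕ e)) ⊕ j ⊕ j ⊕ j, g(l ⊕ (j ⊕ (j ⊕ e)), l ⊕ j))) ⊕ d(((e ⊕ e) ⊕ l) ⊕ j ⊕ (l ⊕ l) ⊕ j ⊕ (l ⊕ j), e ⊕ (j ⊕ l ⊕ j ⊕ l ⊕ j ⊕ j), j), j, j), j, j)  →  d(d(d(d(l, l, j) ⊕ g(j, l) ⊕ j ⊕ j ⊕ j ⊕ l ⊕ l, d(j ⊕ l ⊕ l ⊕ l, j ⊕ l, j ⊕ l), g(j, j) ⊕ g(l, j)) ⊕ d(j ⊕ j ⊕ j ⊕ l ⊕ l ⊕ l ⊕ l, j ⊕ j ⊕ j ⊕ j ⊕ l ⊕ l, j) ⊕ d(l ⊕ l ⊕ l ⊕ l ⊕ l ⊕ l, d(j, j, j) ⊕ j ⊕ j ⊕ j ⊕ j ⊕ j ⊕ l, g(j ⊕ j ⊕ l, j ⊕ l)), j, j), j, j)
  Units out:  drop e
  Sort arguments:  d(d(d(d(l, l, j) ⊕ g(j, l) ⊕ j ⊕ j ⊕ j ⊕ l ⊕ l, d(j ⊕ l ⊕ l ⊕ l, j ⊕ l, j ⊕ l), g(j, j) ⊕ g(l, j)) ⊕ d(j ⊕ j ⊕ j ⊕ l ⊕ l ⊕ l ⊕ l, j ⊕ j ⊕ j ⊕ j ⊕ l ⊕ l, j) ⊕ d(l ⊕ l ⊕ l ⊕ l ⊕ l ⊕ l, d(j, j, j) ⊕ j ⊕ j ⊕ j ⊕ j ⊕ j ⊕ l, g(j ⊕ j ⊕ l, j ⊕ l)), j, j), j, j) ⊕ j ⊕ j ⊕ l
Right:  (d(d((d(l ⊕ l ⊕ (l ⊕ l) ⊕ l ⊕ l, (d(j, j, j) ⊕ l ⊕ (j ⊕ e) ⊕ j ⊕ (j ⊕ j) ⊕ j) ⊕ e, g(j ⊕ j ⊕ l, l ⊕ j)) ⊕ d(g(j, l) ⊕ j ⊕ j ⊕ d(e ⊕ l, l, j) ⊕ l ⊕ l ⊕ j, d(((l ⊕ l) ⊕ l) ⊕ j, j ⊕ l, (e ⊕ (j ⊕ e)) ⊕ l), (e ⊕ g(l, j)) ⊕ (g(j, j) ⊕ e))) ⊕ d((j ⊕ (e ⊕ l)) ⊕ l ⊕ j ⊕ (l ⊕ j) ⊕ l, j ⊕ j ⊕ j ⊕ e ⊕ j ⊕ (l ⊕ l), j), j, j), j, j) ⊕ l) ⊕ j ⊕ j
  Un-nest:  d(d((d(l ⊕ l ⊕ (l ⊕ l) ⊕ l ⊕ l, (d(j, j, j) ⊕ l ⊕ (j ⊕ e) ⊕ j ⊕ (j ⊕ j) ⊕ j) ⊕ e, g(j ⊕ j ⊕ l, l ⊕ j)) ⊕ d(g(j, l) ⊕ j ⊕ j ⊕ d(e ⊕ l, l, j) ⊕ l ⊕ l ⊕ j, d(((l ⊕ l) ⊕ l) ⊕ j, j ⊕ l, (e ⊕ (j ⊕ e)) ⊕ l), (e ⊕ g(l, j)) ⊕ (g(j, j) ⊕ e))) ⊕ d((j ⊕ (e ⊕ l)) ⊕ l ⊕ j ⊕ (l ⊕ j) ⊕ l, j ⊕ j ⊕ j ⊕ e ⊕ j ⊕ (l ⊕ l), j), j, j), j, j) ⊕ l ⊕ j ⊕ j
  Simplify inside:  d(d((d(l ⊕ l ⊕ (l ⊕ l) ⊕ l ⊕ l, (d(j, j, j) ⊕ l ⊕ (j ⊕ e) ⊕ j ⊕ (j ⊕ j) ⊕ j) ⊕ e, g(j ⊕ j ⊕ l, l ⊕ j)) ⊕ d(g(j, l) ⊕ j ⊕ j ⊕ d(e ⊕ l, l, j) ⊕ l ⊕ l ⊕ j, d(((l ⊕ l) ⊕ l) ⊕ j, j ⊕ l, (e ⊕ (j ⊕ e)) ⊕ l), (e ⊕ g(l, j)) ⊕ (g(j, j) ⊕ e))) ⊕ d((j ⊕ (e ⊕ l)) ⊕ l ⊕ j ⊕ (l ⊕ j) ⊕ l, j ⊕ j ⊕ j ⊕ e ⊕ j ⊕ (l ⊕ l), j), j, j), j, j)  →  d(d(d(d(l, l, j) ⊕ g(j, l) ⊕ j ⊕ j ⊕ j ⊕ l ⊕ l, d(j ⊕ l ⊕ l ⊕ l, j ⊕ l, j ⊕ l), g(j, j) ⊕ g(l, j)) ⊕ d(j ⊕ j ⊕ j ⊕ l ⊕ l ⊕ l ⊕ l, j ⊕ j ⊕ j ⊕ j ⊕ l ⊕ l, j) ⊕ d(l ⊕ l ⊕ l ⊕ l ⊕ l ⊕ l, d(j, j, j) ⊕ j ⊕ j ⊕ j ⊕ j ⊕ j ⊕ l, g(j ⊕ j ⊕ l, j ⊕ l)), j, j), j, j)
  Order the arguments:  d(d(d(d(l, l, j) ⊕ g(j, l) ⊕ j ⊕ j ⊕ j ⊕ l ⊕ l, d(j ⊕ l ⊕ l ⊕ l, j ⊕ l, j ⊕ l), g(j, j) ⊕ g(l, j)) ⊕ d(j ⊕ j ⊕ j ⊕ l ⊕ l ⊕ l ⊕ l, j ⊕ j ⊕ j ⊕ j ⊕ l ⊕ l, j) ⊕ d(l ⊕ l ⊕ l ⊕ l ⊕ l ⊕ l, d(j, j, j) ⊕ j ⊕ j ⊕ j ⊕ j ⊕ j ⊕ l, g(j ⊕ j ⊕ l, j ⊕ l)), j, j), j, j) ⊕ j ⊕ j ⊕ l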